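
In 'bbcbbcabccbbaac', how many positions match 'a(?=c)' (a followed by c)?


Lookahead 'a(?=c)' matches 'a' only when followed by 'c'.
String: 'bbcbbcabccbbaac'
Checking each position where char is 'a':
  pos 6: 'a' -> no (next='b')
  pos 12: 'a' -> no (next='a')
  pos 13: 'a' -> MATCH (next='c')
Matching positions: [13]
Count: 1

1


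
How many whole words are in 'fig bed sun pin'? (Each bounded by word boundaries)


Word boundaries (\b) mark the start/end of each word.
Text: 'fig bed sun pin'
Splitting by whitespace:
  Word 1: 'fig'
  Word 2: 'bed'
  Word 3: 'sun'
  Word 4: 'pin'
Total whole words: 4

4


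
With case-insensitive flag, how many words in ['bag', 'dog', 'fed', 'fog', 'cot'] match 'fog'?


Case-insensitive matching: compare each word's lowercase form to 'fog'.
  'bag' -> lower='bag' -> no
  'dog' -> lower='dog' -> no
  'fed' -> lower='fed' -> no
  'fog' -> lower='fog' -> MATCH
  'cot' -> lower='cot' -> no
Matches: ['fog']
Count: 1

1


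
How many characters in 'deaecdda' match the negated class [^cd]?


Negated class [^cd] matches any char NOT in {c, d}
Scanning 'deaecdda':
  pos 0: 'd' -> no (excluded)
  pos 1: 'e' -> MATCH
  pos 2: 'a' -> MATCH
  pos 3: 'e' -> MATCH
  pos 4: 'c' -> no (excluded)
  pos 5: 'd' -> no (excluded)
  pos 6: 'd' -> no (excluded)
  pos 7: 'a' -> MATCH
Total matches: 4

4


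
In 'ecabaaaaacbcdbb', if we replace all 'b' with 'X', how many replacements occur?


re.sub('b', 'X', text) replaces every occurrence of 'b' with 'X'.
Text: 'ecabaaaaacbcdbb'
Scanning for 'b':
  pos 3: 'b' -> replacement #1
  pos 10: 'b' -> replacement #2
  pos 13: 'b' -> replacement #3
  pos 14: 'b' -> replacement #4
Total replacements: 4

4


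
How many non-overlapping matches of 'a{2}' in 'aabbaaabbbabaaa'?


Pattern 'a{2}' matches exactly 2 consecutive a's (greedy, non-overlapping).
String: 'aabbaaabbbabaaa'
Scanning for runs of a's:
  Run at pos 0: 'aa' (length 2) -> 1 match(es)
  Run at pos 4: 'aaa' (length 3) -> 1 match(es)
  Run at pos 10: 'a' (length 1) -> 0 match(es)
  Run at pos 12: 'aaa' (length 3) -> 1 match(es)
Matches found: ['aa', 'aa', 'aa']
Total: 3

3


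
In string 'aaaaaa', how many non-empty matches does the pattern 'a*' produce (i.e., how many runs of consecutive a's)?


Pattern 'a*' matches zero or more a's. We want non-empty runs of consecutive a's.
String: 'aaaaaa'
Walking through the string to find runs of a's:
  Run 1: positions 0-5 -> 'aaaaaa'
Non-empty runs found: ['aaaaaa']
Count: 1

1


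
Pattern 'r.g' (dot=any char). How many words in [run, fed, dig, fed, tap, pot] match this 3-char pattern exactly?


Pattern 'r.g' means: starts with 'r', any single char, ends with 'g'.
Checking each word (must be exactly 3 chars):
  'run' (len=3): no
  'fed' (len=3): no
  'dig' (len=3): no
  'fed' (len=3): no
  'tap' (len=3): no
  'pot' (len=3): no
Matching words: []
Total: 0

0


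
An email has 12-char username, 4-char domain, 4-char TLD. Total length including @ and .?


An email address has format: username@domain.tld
Username length: 12
'@' character: 1
Domain length: 4
'.' character: 1
TLD length: 4
Total = 12 + 1 + 4 + 1 + 4 = 22

22


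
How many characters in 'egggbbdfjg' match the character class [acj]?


Character class [acj] matches any of: {a, c, j}
Scanning string 'egggbbdfjg' character by character:
  pos 0: 'e' -> no
  pos 1: 'g' -> no
  pos 2: 'g' -> no
  pos 3: 'g' -> no
  pos 4: 'b' -> no
  pos 5: 'b' -> no
  pos 6: 'd' -> no
  pos 7: 'f' -> no
  pos 8: 'j' -> MATCH
  pos 9: 'g' -> no
Total matches: 1

1


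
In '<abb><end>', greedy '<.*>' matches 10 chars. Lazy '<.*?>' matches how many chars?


Greedy '<.*>' tries to match as MUCH as possible.
Lazy '<.*?>' tries to match as LITTLE as possible.

String: '<abb><end>'
Greedy '<.*>' starts at first '<' and extends to the LAST '>': '<abb><end>' (10 chars)
Lazy '<.*?>' starts at first '<' and stops at the FIRST '>': '<abb>' (5 chars)

5


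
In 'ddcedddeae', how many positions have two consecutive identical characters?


Looking for consecutive identical characters in 'ddcedddeae':
  pos 0-1: 'd' vs 'd' -> MATCH ('dd')
  pos 1-2: 'd' vs 'c' -> different
  pos 2-3: 'c' vs 'e' -> different
  pos 3-4: 'e' vs 'd' -> different
  pos 4-5: 'd' vs 'd' -> MATCH ('dd')
  pos 5-6: 'd' vs 'd' -> MATCH ('dd')
  pos 6-7: 'd' vs 'e' -> different
  pos 7-8: 'e' vs 'a' -> different
  pos 8-9: 'a' vs 'e' -> different
Consecutive identical pairs: ['dd', 'dd', 'dd']
Count: 3

3


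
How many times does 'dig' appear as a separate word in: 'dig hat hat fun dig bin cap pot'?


Scanning each word for exact match 'dig':
  Word 1: 'dig' -> MATCH
  Word 2: 'hat' -> no
  Word 3: 'hat' -> no
  Word 4: 'fun' -> no
  Word 5: 'dig' -> MATCH
  Word 6: 'bin' -> no
  Word 7: 'cap' -> no
  Word 8: 'pot' -> no
Total matches: 2

2


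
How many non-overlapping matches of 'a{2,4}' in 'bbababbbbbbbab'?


Pattern 'a{2,4}' matches between 2 and 4 consecutive a's (greedy).
String: 'bbababbbbbbbab'
Finding runs of a's and applying greedy matching:
  Run at pos 2: 'a' (length 1)
  Run at pos 4: 'a' (length 1)
  Run at pos 12: 'a' (length 1)
Matches: []
Count: 0

0


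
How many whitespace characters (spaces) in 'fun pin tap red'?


\s matches whitespace characters (spaces, tabs, etc.).
Text: 'fun pin tap red'
This text has 4 words separated by spaces.
Number of spaces = number of words - 1 = 4 - 1 = 3

3


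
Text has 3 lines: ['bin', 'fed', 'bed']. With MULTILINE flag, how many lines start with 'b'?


With MULTILINE flag, ^ matches the start of each line.
Lines: ['bin', 'fed', 'bed']
Checking which lines start with 'b':
  Line 1: 'bin' -> MATCH
  Line 2: 'fed' -> no
  Line 3: 'bed' -> MATCH
Matching lines: ['bin', 'bed']
Count: 2

2


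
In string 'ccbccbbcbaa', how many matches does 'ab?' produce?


Pattern 'ab?' matches 'a' optionally followed by 'b'.
String: 'ccbccbbcbaa'
Scanning left to right for 'a' then checking next char:
  Match 1: 'a' (a not followed by b)
  Match 2: 'a' (a not followed by b)
Total matches: 2

2


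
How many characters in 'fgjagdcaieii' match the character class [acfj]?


Character class [acfj] matches any of: {a, c, f, j}
Scanning string 'fgjagdcaieii' character by character:
  pos 0: 'f' -> MATCH
  pos 1: 'g' -> no
  pos 2: 'j' -> MATCH
  pos 3: 'a' -> MATCH
  pos 4: 'g' -> no
  pos 5: 'd' -> no
  pos 6: 'c' -> MATCH
  pos 7: 'a' -> MATCH
  pos 8: 'i' -> no
  pos 9: 'e' -> no
  pos 10: 'i' -> no
  pos 11: 'i' -> no
Total matches: 5

5


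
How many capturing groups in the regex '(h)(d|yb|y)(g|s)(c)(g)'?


To count capturing groups, count each '(' that starts a group.
Pattern: '(h)(d|yb|y)(g|s)(c)(g)'
Walking through the pattern:
  Position 0: '(' -> group #1
  Position 3: '(' -> group #2
  Position 11: '(' -> group #3
  Position 16: '(' -> group #4
  Position 19: '(' -> group #5
Total capturing groups: 5

5


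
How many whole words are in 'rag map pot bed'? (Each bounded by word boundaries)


Word boundaries (\b) mark the start/end of each word.
Text: 'rag map pot bed'
Splitting by whitespace:
  Word 1: 'rag'
  Word 2: 'map'
  Word 3: 'pot'
  Word 4: 'bed'
Total whole words: 4

4


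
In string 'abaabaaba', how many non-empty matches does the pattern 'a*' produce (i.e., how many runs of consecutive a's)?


Pattern 'a*' matches zero or more a's. We want non-empty runs of consecutive a's.
String: 'abaabaaba'
Walking through the string to find runs of a's:
  Run 1: positions 0-0 -> 'a'
  Run 2: positions 2-3 -> 'aa'
  Run 3: positions 5-6 -> 'aa'
  Run 4: positions 8-8 -> 'a'
Non-empty runs found: ['a', 'aa', 'aa', 'a']
Count: 4

4


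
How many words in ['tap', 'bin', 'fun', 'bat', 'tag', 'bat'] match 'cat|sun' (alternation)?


Alternation 'cat|sun' matches either 'cat' or 'sun'.
Checking each word:
  'tap' -> no
  'bin' -> no
  'fun' -> no
  'bat' -> no
  'tag' -> no
  'bat' -> no
Matches: []
Count: 0

0


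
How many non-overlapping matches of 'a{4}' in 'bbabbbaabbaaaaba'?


Pattern 'a{4}' matches exactly 4 consecutive a's (greedy, non-overlapping).
String: 'bbabbbaabbaaaaba'
Scanning for runs of a's:
  Run at pos 2: 'a' (length 1) -> 0 match(es)
  Run at pos 6: 'aa' (length 2) -> 0 match(es)
  Run at pos 10: 'aaaa' (length 4) -> 1 match(es)
  Run at pos 15: 'a' (length 1) -> 0 match(es)
Matches found: ['aaaa']
Total: 1

1


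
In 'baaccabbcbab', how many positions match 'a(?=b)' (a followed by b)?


Lookahead 'a(?=b)' matches 'a' only when followed by 'b'.
String: 'baaccabbcbab'
Checking each position where char is 'a':
  pos 1: 'a' -> no (next='a')
  pos 2: 'a' -> no (next='c')
  pos 5: 'a' -> MATCH (next='b')
  pos 10: 'a' -> MATCH (next='b')
Matching positions: [5, 10]
Count: 2

2


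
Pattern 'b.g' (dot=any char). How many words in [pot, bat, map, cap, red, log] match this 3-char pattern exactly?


Pattern 'b.g' means: starts with 'b', any single char, ends with 'g'.
Checking each word (must be exactly 3 chars):
  'pot' (len=3): no
  'bat' (len=3): no
  'map' (len=3): no
  'cap' (len=3): no
  'red' (len=3): no
  'log' (len=3): no
Matching words: []
Total: 0

0


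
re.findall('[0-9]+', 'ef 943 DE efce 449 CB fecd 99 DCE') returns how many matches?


Pattern '[0-9]+' finds one or more digits.
Text: 'ef 943 DE efce 449 CB fecd 99 DCE'
Scanning for matches:
  Match 1: '943'
  Match 2: '449'
  Match 3: '99'
Total matches: 3

3


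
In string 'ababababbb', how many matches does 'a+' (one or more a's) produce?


Pattern 'a+' matches one or more consecutive a's.
String: 'ababababbb'
Scanning for runs of a:
  Match 1: 'a' (length 1)
  Match 2: 'a' (length 1)
  Match 3: 'a' (length 1)
  Match 4: 'a' (length 1)
Total matches: 4

4


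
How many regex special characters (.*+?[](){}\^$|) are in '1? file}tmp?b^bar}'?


Regex special characters are: . * + ? [ ] ( ) { } \ ^ $ |
Scanning '1? file}tmp?b^bar}':
  pos 1: '?' -> SPECIAL
  pos 7: '}' -> SPECIAL
  pos 11: '?' -> SPECIAL
  pos 13: '^' -> SPECIAL
  pos 17: '}' -> SPECIAL
Special chars found: ['?', '}', '?', '^', '}']
Total: 5

5


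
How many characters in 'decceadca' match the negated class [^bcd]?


Negated class [^bcd] matches any char NOT in {b, c, d}
Scanning 'decceadca':
  pos 0: 'd' -> no (excluded)
  pos 1: 'e' -> MATCH
  pos 2: 'c' -> no (excluded)
  pos 3: 'c' -> no (excluded)
  pos 4: 'e' -> MATCH
  pos 5: 'a' -> MATCH
  pos 6: 'd' -> no (excluded)
  pos 7: 'c' -> no (excluded)
  pos 8: 'a' -> MATCH
Total matches: 4

4


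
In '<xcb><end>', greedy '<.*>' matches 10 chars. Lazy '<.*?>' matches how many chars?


Greedy '<.*>' tries to match as MUCH as possible.
Lazy '<.*?>' tries to match as LITTLE as possible.

String: '<xcb><end>'
Greedy '<.*>' starts at first '<' and extends to the LAST '>': '<xcb><end>' (10 chars)
Lazy '<.*?>' starts at first '<' and stops at the FIRST '>': '<xcb>' (5 chars)

5


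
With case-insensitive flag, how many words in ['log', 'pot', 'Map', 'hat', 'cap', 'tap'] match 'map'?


Case-insensitive matching: compare each word's lowercase form to 'map'.
  'log' -> lower='log' -> no
  'pot' -> lower='pot' -> no
  'Map' -> lower='map' -> MATCH
  'hat' -> lower='hat' -> no
  'cap' -> lower='cap' -> no
  'tap' -> lower='tap' -> no
Matches: ['Map']
Count: 1

1


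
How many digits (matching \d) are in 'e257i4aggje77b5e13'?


\d matches any digit 0-9.
Scanning 'e257i4aggje77b5e13':
  pos 1: '2' -> DIGIT
  pos 2: '5' -> DIGIT
  pos 3: '7' -> DIGIT
  pos 5: '4' -> DIGIT
  pos 11: '7' -> DIGIT
  pos 12: '7' -> DIGIT
  pos 14: '5' -> DIGIT
  pos 16: '1' -> DIGIT
  pos 17: '3' -> DIGIT
Digits found: ['2', '5', '7', '4', '7', '7', '5', '1', '3']
Total: 9

9


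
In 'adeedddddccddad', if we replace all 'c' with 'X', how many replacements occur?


re.sub('c', 'X', text) replaces every occurrence of 'c' with 'X'.
Text: 'adeedddddccddad'
Scanning for 'c':
  pos 9: 'c' -> replacement #1
  pos 10: 'c' -> replacement #2
Total replacements: 2

2


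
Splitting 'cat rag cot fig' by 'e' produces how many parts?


Splitting by 'e' breaks the string at each occurrence of the separator.
Text: 'cat rag cot fig'
Parts after split:
  Part 1: 'cat rag cot fig'
Total parts: 1

1


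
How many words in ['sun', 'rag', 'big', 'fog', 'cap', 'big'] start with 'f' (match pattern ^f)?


Pattern ^f anchors to start of word. Check which words begin with 'f':
  'sun' -> no
  'rag' -> no
  'big' -> no
  'fog' -> MATCH (starts with 'f')
  'cap' -> no
  'big' -> no
Matching words: ['fog']
Count: 1

1


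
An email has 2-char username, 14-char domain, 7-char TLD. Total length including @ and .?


An email address has format: username@domain.tld
Username length: 2
'@' character: 1
Domain length: 14
'.' character: 1
TLD length: 7
Total = 2 + 1 + 14 + 1 + 7 = 25

25


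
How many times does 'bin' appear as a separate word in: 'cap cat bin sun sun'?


Scanning each word for exact match 'bin':
  Word 1: 'cap' -> no
  Word 2: 'cat' -> no
  Word 3: 'bin' -> MATCH
  Word 4: 'sun' -> no
  Word 5: 'sun' -> no
Total matches: 1

1


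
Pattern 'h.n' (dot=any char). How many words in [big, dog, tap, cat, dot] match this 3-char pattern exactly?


Pattern 'h.n' means: starts with 'h', any single char, ends with 'n'.
Checking each word (must be exactly 3 chars):
  'big' (len=3): no
  'dog' (len=3): no
  'tap' (len=3): no
  'cat' (len=3): no
  'dot' (len=3): no
Matching words: []
Total: 0

0


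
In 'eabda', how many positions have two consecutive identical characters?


Looking for consecutive identical characters in 'eabda':
  pos 0-1: 'e' vs 'a' -> different
  pos 1-2: 'a' vs 'b' -> different
  pos 2-3: 'b' vs 'd' -> different
  pos 3-4: 'd' vs 'a' -> different
Consecutive identical pairs: []
Count: 0

0


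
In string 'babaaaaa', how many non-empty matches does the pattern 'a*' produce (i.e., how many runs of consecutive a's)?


Pattern 'a*' matches zero or more a's. We want non-empty runs of consecutive a's.
String: 'babaaaaa'
Walking through the string to find runs of a's:
  Run 1: positions 1-1 -> 'a'
  Run 2: positions 3-7 -> 'aaaaa'
Non-empty runs found: ['a', 'aaaaa']
Count: 2

2


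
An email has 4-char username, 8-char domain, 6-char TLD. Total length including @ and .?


An email address has format: username@domain.tld
Username length: 4
'@' character: 1
Domain length: 8
'.' character: 1
TLD length: 6
Total = 4 + 1 + 8 + 1 + 6 = 20

20


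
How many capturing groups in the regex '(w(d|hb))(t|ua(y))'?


To count capturing groups, count each '(' that starts a group.
Pattern: '(w(d|hb))(t|ua(y))'
Walking through the pattern:
  Position 0: '(' -> group #1
  Position 2: '(' -> group #2
  Position 9: '(' -> group #3
  Position 14: '(' -> group #4
Total capturing groups: 4

4


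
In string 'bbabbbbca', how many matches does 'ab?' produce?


Pattern 'ab?' matches 'a' optionally followed by 'b'.
String: 'bbabbbbca'
Scanning left to right for 'a' then checking next char:
  Match 1: 'ab' (a followed by b)
  Match 2: 'a' (a not followed by b)
Total matches: 2

2


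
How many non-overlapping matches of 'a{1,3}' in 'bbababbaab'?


Pattern 'a{1,3}' matches between 1 and 3 consecutive a's (greedy).
String: 'bbababbaab'
Finding runs of a's and applying greedy matching:
  Run at pos 2: 'a' (length 1)
  Run at pos 4: 'a' (length 1)
  Run at pos 7: 'aa' (length 2)
Matches: ['a', 'a', 'aa']
Count: 3

3


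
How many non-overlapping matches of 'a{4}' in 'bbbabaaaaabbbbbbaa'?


Pattern 'a{4}' matches exactly 4 consecutive a's (greedy, non-overlapping).
String: 'bbbabaaaaabbbbbbaa'
Scanning for runs of a's:
  Run at pos 3: 'a' (length 1) -> 0 match(es)
  Run at pos 5: 'aaaaa' (length 5) -> 1 match(es)
  Run at pos 16: 'aa' (length 2) -> 0 match(es)
Matches found: ['aaaa']
Total: 1

1


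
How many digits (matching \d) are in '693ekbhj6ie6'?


\d matches any digit 0-9.
Scanning '693ekbhj6ie6':
  pos 0: '6' -> DIGIT
  pos 1: '9' -> DIGIT
  pos 2: '3' -> DIGIT
  pos 8: '6' -> DIGIT
  pos 11: '6' -> DIGIT
Digits found: ['6', '9', '3', '6', '6']
Total: 5

5


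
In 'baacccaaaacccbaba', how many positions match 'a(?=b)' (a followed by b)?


Lookahead 'a(?=b)' matches 'a' only when followed by 'b'.
String: 'baacccaaaacccbaba'
Checking each position where char is 'a':
  pos 1: 'a' -> no (next='a')
  pos 2: 'a' -> no (next='c')
  pos 6: 'a' -> no (next='a')
  pos 7: 'a' -> no (next='a')
  pos 8: 'a' -> no (next='a')
  pos 9: 'a' -> no (next='c')
  pos 14: 'a' -> MATCH (next='b')
Matching positions: [14]
Count: 1

1


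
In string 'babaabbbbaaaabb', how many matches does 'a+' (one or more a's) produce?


Pattern 'a+' matches one or more consecutive a's.
String: 'babaabbbbaaaabb'
Scanning for runs of a:
  Match 1: 'a' (length 1)
  Match 2: 'aa' (length 2)
  Match 3: 'aaaa' (length 4)
Total matches: 3

3


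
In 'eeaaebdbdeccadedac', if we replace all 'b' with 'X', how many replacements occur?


re.sub('b', 'X', text) replaces every occurrence of 'b' with 'X'.
Text: 'eeaaebdbdeccadedac'
Scanning for 'b':
  pos 5: 'b' -> replacement #1
  pos 7: 'b' -> replacement #2
Total replacements: 2

2


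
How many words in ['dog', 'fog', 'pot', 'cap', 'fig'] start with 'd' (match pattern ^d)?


Pattern ^d anchors to start of word. Check which words begin with 'd':
  'dog' -> MATCH (starts with 'd')
  'fog' -> no
  'pot' -> no
  'cap' -> no
  'fig' -> no
Matching words: ['dog']
Count: 1

1


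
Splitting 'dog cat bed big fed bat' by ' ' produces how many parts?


Splitting by ' ' breaks the string at each occurrence of the separator.
Text: 'dog cat bed big fed bat'
Parts after split:
  Part 1: 'dog'
  Part 2: 'cat'
  Part 3: 'bed'
  Part 4: 'big'
  Part 5: 'fed'
  Part 6: 'bat'
Total parts: 6

6


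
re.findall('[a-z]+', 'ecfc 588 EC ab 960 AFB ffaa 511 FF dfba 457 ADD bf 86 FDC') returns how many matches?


Pattern '[a-z]+' finds one or more lowercase letters.
Text: 'ecfc 588 EC ab 960 AFB ffaa 511 FF dfba 457 ADD bf 86 FDC'
Scanning for matches:
  Match 1: 'ecfc'
  Match 2: 'ab'
  Match 3: 'ffaa'
  Match 4: 'dfba'
  Match 5: 'bf'
Total matches: 5

5


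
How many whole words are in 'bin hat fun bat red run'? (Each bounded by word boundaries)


Word boundaries (\b) mark the start/end of each word.
Text: 'bin hat fun bat red run'
Splitting by whitespace:
  Word 1: 'bin'
  Word 2: 'hat'
  Word 3: 'fun'
  Word 4: 'bat'
  Word 5: 'red'
  Word 6: 'run'
Total whole words: 6

6


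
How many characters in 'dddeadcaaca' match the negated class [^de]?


Negated class [^de] matches any char NOT in {d, e}
Scanning 'dddeadcaaca':
  pos 0: 'd' -> no (excluded)
  pos 1: 'd' -> no (excluded)
  pos 2: 'd' -> no (excluded)
  pos 3: 'e' -> no (excluded)
  pos 4: 'a' -> MATCH
  pos 5: 'd' -> no (excluded)
  pos 6: 'c' -> MATCH
  pos 7: 'a' -> MATCH
  pos 8: 'a' -> MATCH
  pos 9: 'c' -> MATCH
  pos 10: 'a' -> MATCH
Total matches: 6

6


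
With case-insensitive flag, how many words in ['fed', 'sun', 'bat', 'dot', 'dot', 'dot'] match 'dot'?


Case-insensitive matching: compare each word's lowercase form to 'dot'.
  'fed' -> lower='fed' -> no
  'sun' -> lower='sun' -> no
  'bat' -> lower='bat' -> no
  'dot' -> lower='dot' -> MATCH
  'dot' -> lower='dot' -> MATCH
  'dot' -> lower='dot' -> MATCH
Matches: ['dot', 'dot', 'dot']
Count: 3

3


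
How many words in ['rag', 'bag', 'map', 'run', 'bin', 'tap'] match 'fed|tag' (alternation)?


Alternation 'fed|tag' matches either 'fed' or 'tag'.
Checking each word:
  'rag' -> no
  'bag' -> no
  'map' -> no
  'run' -> no
  'bin' -> no
  'tap' -> no
Matches: []
Count: 0

0


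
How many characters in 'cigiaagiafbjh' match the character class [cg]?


Character class [cg] matches any of: {c, g}
Scanning string 'cigiaagiafbjh' character by character:
  pos 0: 'c' -> MATCH
  pos 1: 'i' -> no
  pos 2: 'g' -> MATCH
  pos 3: 'i' -> no
  pos 4: 'a' -> no
  pos 5: 'a' -> no
  pos 6: 'g' -> MATCH
  pos 7: 'i' -> no
  pos 8: 'a' -> no
  pos 9: 'f' -> no
  pos 10: 'b' -> no
  pos 11: 'j' -> no
  pos 12: 'h' -> no
Total matches: 3

3


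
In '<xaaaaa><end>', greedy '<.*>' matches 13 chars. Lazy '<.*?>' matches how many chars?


Greedy '<.*>' tries to match as MUCH as possible.
Lazy '<.*?>' tries to match as LITTLE as possible.

String: '<xaaaaa><end>'
Greedy '<.*>' starts at first '<' and extends to the LAST '>': '<xaaaaa><end>' (13 chars)
Lazy '<.*?>' starts at first '<' and stops at the FIRST '>': '<xaaaaa>' (8 chars)

8


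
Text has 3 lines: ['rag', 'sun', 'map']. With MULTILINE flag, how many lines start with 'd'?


With MULTILINE flag, ^ matches the start of each line.
Lines: ['rag', 'sun', 'map']
Checking which lines start with 'd':
  Line 1: 'rag' -> no
  Line 2: 'sun' -> no
  Line 3: 'map' -> no
Matching lines: []
Count: 0

0


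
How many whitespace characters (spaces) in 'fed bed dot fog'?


\s matches whitespace characters (spaces, tabs, etc.).
Text: 'fed bed dot fog'
This text has 4 words separated by spaces.
Number of spaces = number of words - 1 = 4 - 1 = 3

3


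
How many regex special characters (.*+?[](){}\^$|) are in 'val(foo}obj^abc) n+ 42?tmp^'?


Regex special characters are: . * + ? [ ] ( ) { } \ ^ $ |
Scanning 'val(foo}obj^abc) n+ 42?tmp^':
  pos 3: '(' -> SPECIAL
  pos 7: '}' -> SPECIAL
  pos 11: '^' -> SPECIAL
  pos 15: ')' -> SPECIAL
  pos 18: '+' -> SPECIAL
  pos 22: '?' -> SPECIAL
  pos 26: '^' -> SPECIAL
Special chars found: ['(', '}', '^', ')', '+', '?', '^']
Total: 7

7


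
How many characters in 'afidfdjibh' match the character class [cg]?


Character class [cg] matches any of: {c, g}
Scanning string 'afidfdjibh' character by character:
  pos 0: 'a' -> no
  pos 1: 'f' -> no
  pos 2: 'i' -> no
  pos 3: 'd' -> no
  pos 4: 'f' -> no
  pos 5: 'd' -> no
  pos 6: 'j' -> no
  pos 7: 'i' -> no
  pos 8: 'b' -> no
  pos 9: 'h' -> no
Total matches: 0

0


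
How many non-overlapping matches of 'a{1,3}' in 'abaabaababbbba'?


Pattern 'a{1,3}' matches between 1 and 3 consecutive a's (greedy).
String: 'abaabaababbbba'
Finding runs of a's and applying greedy matching:
  Run at pos 0: 'a' (length 1)
  Run at pos 2: 'aa' (length 2)
  Run at pos 5: 'aa' (length 2)
  Run at pos 8: 'a' (length 1)
  Run at pos 13: 'a' (length 1)
Matches: ['a', 'aa', 'aa', 'a', 'a']
Count: 5

5


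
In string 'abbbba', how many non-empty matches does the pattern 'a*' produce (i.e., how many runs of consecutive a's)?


Pattern 'a*' matches zero or more a's. We want non-empty runs of consecutive a's.
String: 'abbbba'
Walking through the string to find runs of a's:
  Run 1: positions 0-0 -> 'a'
  Run 2: positions 5-5 -> 'a'
Non-empty runs found: ['a', 'a']
Count: 2

2


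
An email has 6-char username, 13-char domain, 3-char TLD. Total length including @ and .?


An email address has format: username@domain.tld
Username length: 6
'@' character: 1
Domain length: 13
'.' character: 1
TLD length: 3
Total = 6 + 1 + 13 + 1 + 3 = 24

24


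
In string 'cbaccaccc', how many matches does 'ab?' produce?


Pattern 'ab?' matches 'a' optionally followed by 'b'.
String: 'cbaccaccc'
Scanning left to right for 'a' then checking next char:
  Match 1: 'a' (a not followed by b)
  Match 2: 'a' (a not followed by b)
Total matches: 2

2


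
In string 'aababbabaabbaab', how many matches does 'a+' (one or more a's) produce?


Pattern 'a+' matches one or more consecutive a's.
String: 'aababbabaabbaab'
Scanning for runs of a:
  Match 1: 'aa' (length 2)
  Match 2: 'a' (length 1)
  Match 3: 'a' (length 1)
  Match 4: 'aa' (length 2)
  Match 5: 'aa' (length 2)
Total matches: 5

5


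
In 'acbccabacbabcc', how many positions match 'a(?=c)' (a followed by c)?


Lookahead 'a(?=c)' matches 'a' only when followed by 'c'.
String: 'acbccabacbabcc'
Checking each position where char is 'a':
  pos 0: 'a' -> MATCH (next='c')
  pos 5: 'a' -> no (next='b')
  pos 7: 'a' -> MATCH (next='c')
  pos 10: 'a' -> no (next='b')
Matching positions: [0, 7]
Count: 2

2


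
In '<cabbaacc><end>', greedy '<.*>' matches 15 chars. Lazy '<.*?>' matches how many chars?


Greedy '<.*>' tries to match as MUCH as possible.
Lazy '<.*?>' tries to match as LITTLE as possible.

String: '<cabbaacc><end>'
Greedy '<.*>' starts at first '<' and extends to the LAST '>': '<cabbaacc><end>' (15 chars)
Lazy '<.*?>' starts at first '<' and stops at the FIRST '>': '<cabbaacc>' (10 chars)

10


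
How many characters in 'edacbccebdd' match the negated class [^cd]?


Negated class [^cd] matches any char NOT in {c, d}
Scanning 'edacbccebdd':
  pos 0: 'e' -> MATCH
  pos 1: 'd' -> no (excluded)
  pos 2: 'a' -> MATCH
  pos 3: 'c' -> no (excluded)
  pos 4: 'b' -> MATCH
  pos 5: 'c' -> no (excluded)
  pos 6: 'c' -> no (excluded)
  pos 7: 'e' -> MATCH
  pos 8: 'b' -> MATCH
  pos 9: 'd' -> no (excluded)
  pos 10: 'd' -> no (excluded)
Total matches: 5

5


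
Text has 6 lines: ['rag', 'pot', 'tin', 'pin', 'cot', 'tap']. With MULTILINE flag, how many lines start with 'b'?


With MULTILINE flag, ^ matches the start of each line.
Lines: ['rag', 'pot', 'tin', 'pin', 'cot', 'tap']
Checking which lines start with 'b':
  Line 1: 'rag' -> no
  Line 2: 'pot' -> no
  Line 3: 'tin' -> no
  Line 4: 'pin' -> no
  Line 5: 'cot' -> no
  Line 6: 'tap' -> no
Matching lines: []
Count: 0

0


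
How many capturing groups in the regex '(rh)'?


To count capturing groups, count each '(' that starts a group.
Pattern: '(rh)'
Walking through the pattern:
  Position 0: '(' -> group #1
Total capturing groups: 1

1


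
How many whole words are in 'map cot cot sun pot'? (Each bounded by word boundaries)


Word boundaries (\b) mark the start/end of each word.
Text: 'map cot cot sun pot'
Splitting by whitespace:
  Word 1: 'map'
  Word 2: 'cot'
  Word 3: 'cot'
  Word 4: 'sun'
  Word 5: 'pot'
Total whole words: 5

5


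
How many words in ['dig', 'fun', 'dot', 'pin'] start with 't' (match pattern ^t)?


Pattern ^t anchors to start of word. Check which words begin with 't':
  'dig' -> no
  'fun' -> no
  'dot' -> no
  'pin' -> no
Matching words: []
Count: 0

0


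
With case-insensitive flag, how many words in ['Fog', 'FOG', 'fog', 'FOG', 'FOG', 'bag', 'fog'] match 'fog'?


Case-insensitive matching: compare each word's lowercase form to 'fog'.
  'Fog' -> lower='fog' -> MATCH
  'FOG' -> lower='fog' -> MATCH
  'fog' -> lower='fog' -> MATCH
  'FOG' -> lower='fog' -> MATCH
  'FOG' -> lower='fog' -> MATCH
  'bag' -> lower='bag' -> no
  'fog' -> lower='fog' -> MATCH
Matches: ['Fog', 'FOG', 'fog', 'FOG', 'FOG', 'fog']
Count: 6

6


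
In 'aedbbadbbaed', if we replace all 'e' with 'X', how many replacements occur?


re.sub('e', 'X', text) replaces every occurrence of 'e' with 'X'.
Text: 'aedbbadbbaed'
Scanning for 'e':
  pos 1: 'e' -> replacement #1
  pos 10: 'e' -> replacement #2
Total replacements: 2

2


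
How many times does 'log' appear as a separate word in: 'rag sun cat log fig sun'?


Scanning each word for exact match 'log':
  Word 1: 'rag' -> no
  Word 2: 'sun' -> no
  Word 3: 'cat' -> no
  Word 4: 'log' -> MATCH
  Word 5: 'fig' -> no
  Word 6: 'sun' -> no
Total matches: 1

1


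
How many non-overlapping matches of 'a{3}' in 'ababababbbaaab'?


Pattern 'a{3}' matches exactly 3 consecutive a's (greedy, non-overlapping).
String: 'ababababbbaaab'
Scanning for runs of a's:
  Run at pos 0: 'a' (length 1) -> 0 match(es)
  Run at pos 2: 'a' (length 1) -> 0 match(es)
  Run at pos 4: 'a' (length 1) -> 0 match(es)
  Run at pos 6: 'a' (length 1) -> 0 match(es)
  Run at pos 10: 'aaa' (length 3) -> 1 match(es)
Matches found: ['aaa']
Total: 1

1


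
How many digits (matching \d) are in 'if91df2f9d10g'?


\d matches any digit 0-9.
Scanning 'if91df2f9d10g':
  pos 2: '9' -> DIGIT
  pos 3: '1' -> DIGIT
  pos 6: '2' -> DIGIT
  pos 8: '9' -> DIGIT
  pos 10: '1' -> DIGIT
  pos 11: '0' -> DIGIT
Digits found: ['9', '1', '2', '9', '1', '0']
Total: 6

6


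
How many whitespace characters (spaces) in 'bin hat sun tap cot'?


\s matches whitespace characters (spaces, tabs, etc.).
Text: 'bin hat sun tap cot'
This text has 5 words separated by spaces.
Number of spaces = number of words - 1 = 5 - 1 = 4

4


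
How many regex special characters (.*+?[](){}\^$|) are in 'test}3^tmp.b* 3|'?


Regex special characters are: . * + ? [ ] ( ) { } \ ^ $ |
Scanning 'test}3^tmp.b* 3|':
  pos 4: '}' -> SPECIAL
  pos 6: '^' -> SPECIAL
  pos 10: '.' -> SPECIAL
  pos 12: '*' -> SPECIAL
  pos 15: '|' -> SPECIAL
Special chars found: ['}', '^', '.', '*', '|']
Total: 5

5


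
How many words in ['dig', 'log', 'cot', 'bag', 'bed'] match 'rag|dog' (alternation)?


Alternation 'rag|dog' matches either 'rag' or 'dog'.
Checking each word:
  'dig' -> no
  'log' -> no
  'cot' -> no
  'bag' -> no
  'bed' -> no
Matches: []
Count: 0

0


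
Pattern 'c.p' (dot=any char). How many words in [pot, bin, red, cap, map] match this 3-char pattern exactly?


Pattern 'c.p' means: starts with 'c', any single char, ends with 'p'.
Checking each word (must be exactly 3 chars):
  'pot' (len=3): no
  'bin' (len=3): no
  'red' (len=3): no
  'cap' (len=3): MATCH
  'map' (len=3): no
Matching words: ['cap']
Total: 1

1


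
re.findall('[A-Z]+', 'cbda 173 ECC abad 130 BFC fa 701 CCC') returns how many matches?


Pattern '[A-Z]+' finds one or more uppercase letters.
Text: 'cbda 173 ECC abad 130 BFC fa 701 CCC'
Scanning for matches:
  Match 1: 'ECC'
  Match 2: 'BFC'
  Match 3: 'CCC'
Total matches: 3

3


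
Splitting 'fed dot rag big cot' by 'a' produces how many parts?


Splitting by 'a' breaks the string at each occurrence of the separator.
Text: 'fed dot rag big cot'
Parts after split:
  Part 1: 'fed dot r'
  Part 2: 'g big cot'
Total parts: 2

2


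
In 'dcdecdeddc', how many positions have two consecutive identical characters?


Looking for consecutive identical characters in 'dcdecdeddc':
  pos 0-1: 'd' vs 'c' -> different
  pos 1-2: 'c' vs 'd' -> different
  pos 2-3: 'd' vs 'e' -> different
  pos 3-4: 'e' vs 'c' -> different
  pos 4-5: 'c' vs 'd' -> different
  pos 5-6: 'd' vs 'e' -> different
  pos 6-7: 'e' vs 'd' -> different
  pos 7-8: 'd' vs 'd' -> MATCH ('dd')
  pos 8-9: 'd' vs 'c' -> different
Consecutive identical pairs: ['dd']
Count: 1

1


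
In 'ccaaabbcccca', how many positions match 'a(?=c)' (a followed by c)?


Lookahead 'a(?=c)' matches 'a' only when followed by 'c'.
String: 'ccaaabbcccca'
Checking each position where char is 'a':
  pos 2: 'a' -> no (next='a')
  pos 3: 'a' -> no (next='a')
  pos 4: 'a' -> no (next='b')
Matching positions: []
Count: 0

0


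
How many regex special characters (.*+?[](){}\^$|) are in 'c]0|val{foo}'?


Regex special characters are: . * + ? [ ] ( ) { } \ ^ $ |
Scanning 'c]0|val{foo}':
  pos 1: ']' -> SPECIAL
  pos 3: '|' -> SPECIAL
  pos 7: '{' -> SPECIAL
  pos 11: '}' -> SPECIAL
Special chars found: [']', '|', '{', '}']
Total: 4

4


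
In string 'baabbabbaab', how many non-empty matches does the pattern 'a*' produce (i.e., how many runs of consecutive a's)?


Pattern 'a*' matches zero or more a's. We want non-empty runs of consecutive a's.
String: 'baabbabbaab'
Walking through the string to find runs of a's:
  Run 1: positions 1-2 -> 'aa'
  Run 2: positions 5-5 -> 'a'
  Run 3: positions 8-9 -> 'aa'
Non-empty runs found: ['aa', 'a', 'aa']
Count: 3

3


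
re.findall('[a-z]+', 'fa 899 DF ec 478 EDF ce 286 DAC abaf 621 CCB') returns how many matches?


Pattern '[a-z]+' finds one or more lowercase letters.
Text: 'fa 899 DF ec 478 EDF ce 286 DAC abaf 621 CCB'
Scanning for matches:
  Match 1: 'fa'
  Match 2: 'ec'
  Match 3: 'ce'
  Match 4: 'abaf'
Total matches: 4

4


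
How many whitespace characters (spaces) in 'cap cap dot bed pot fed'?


\s matches whitespace characters (spaces, tabs, etc.).
Text: 'cap cap dot bed pot fed'
This text has 6 words separated by spaces.
Number of spaces = number of words - 1 = 6 - 1 = 5

5


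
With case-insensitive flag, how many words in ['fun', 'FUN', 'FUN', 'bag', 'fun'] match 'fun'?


Case-insensitive matching: compare each word's lowercase form to 'fun'.
  'fun' -> lower='fun' -> MATCH
  'FUN' -> lower='fun' -> MATCH
  'FUN' -> lower='fun' -> MATCH
  'bag' -> lower='bag' -> no
  'fun' -> lower='fun' -> MATCH
Matches: ['fun', 'FUN', 'FUN', 'fun']
Count: 4

4


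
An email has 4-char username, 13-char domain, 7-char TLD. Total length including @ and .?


An email address has format: username@domain.tld
Username length: 4
'@' character: 1
Domain length: 13
'.' character: 1
TLD length: 7
Total = 4 + 1 + 13 + 1 + 7 = 26

26


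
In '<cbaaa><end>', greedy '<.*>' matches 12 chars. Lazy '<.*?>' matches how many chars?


Greedy '<.*>' tries to match as MUCH as possible.
Lazy '<.*?>' tries to match as LITTLE as possible.

String: '<cbaaa><end>'
Greedy '<.*>' starts at first '<' and extends to the LAST '>': '<cbaaa><end>' (12 chars)
Lazy '<.*?>' starts at first '<' and stops at the FIRST '>': '<cbaaa>' (7 chars)

7


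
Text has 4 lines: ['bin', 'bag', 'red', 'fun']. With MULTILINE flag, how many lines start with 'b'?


With MULTILINE flag, ^ matches the start of each line.
Lines: ['bin', 'bag', 'red', 'fun']
Checking which lines start with 'b':
  Line 1: 'bin' -> MATCH
  Line 2: 'bag' -> MATCH
  Line 3: 'red' -> no
  Line 4: 'fun' -> no
Matching lines: ['bin', 'bag']
Count: 2

2


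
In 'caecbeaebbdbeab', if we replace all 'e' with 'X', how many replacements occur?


re.sub('e', 'X', text) replaces every occurrence of 'e' with 'X'.
Text: 'caecbeaebbdbeab'
Scanning for 'e':
  pos 2: 'e' -> replacement #1
  pos 5: 'e' -> replacement #2
  pos 7: 'e' -> replacement #3
  pos 12: 'e' -> replacement #4
Total replacements: 4

4


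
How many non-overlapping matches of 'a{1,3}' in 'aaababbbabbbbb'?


Pattern 'a{1,3}' matches between 1 and 3 consecutive a's (greedy).
String: 'aaababbbabbbbb'
Finding runs of a's and applying greedy matching:
  Run at pos 0: 'aaa' (length 3)
  Run at pos 4: 'a' (length 1)
  Run at pos 8: 'a' (length 1)
Matches: ['aaa', 'a', 'a']
Count: 3

3


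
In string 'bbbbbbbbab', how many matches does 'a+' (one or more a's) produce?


Pattern 'a+' matches one or more consecutive a's.
String: 'bbbbbbbbab'
Scanning for runs of a:
  Match 1: 'a' (length 1)
Total matches: 1

1


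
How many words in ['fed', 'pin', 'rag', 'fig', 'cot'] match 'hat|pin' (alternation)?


Alternation 'hat|pin' matches either 'hat' or 'pin'.
Checking each word:
  'fed' -> no
  'pin' -> MATCH
  'rag' -> no
  'fig' -> no
  'cot' -> no
Matches: ['pin']
Count: 1

1


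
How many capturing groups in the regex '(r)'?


To count capturing groups, count each '(' that starts a group.
Pattern: '(r)'
Walking through the pattern:
  Position 0: '(' -> group #1
Total capturing groups: 1

1


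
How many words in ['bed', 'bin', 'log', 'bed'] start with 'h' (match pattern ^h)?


Pattern ^h anchors to start of word. Check which words begin with 'h':
  'bed' -> no
  'bin' -> no
  'log' -> no
  'bed' -> no
Matching words: []
Count: 0

0


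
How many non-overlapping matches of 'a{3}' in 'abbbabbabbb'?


Pattern 'a{3}' matches exactly 3 consecutive a's (greedy, non-overlapping).
String: 'abbbabbabbb'
Scanning for runs of a's:
  Run at pos 0: 'a' (length 1) -> 0 match(es)
  Run at pos 4: 'a' (length 1) -> 0 match(es)
  Run at pos 7: 'a' (length 1) -> 0 match(es)
Matches found: []
Total: 0

0


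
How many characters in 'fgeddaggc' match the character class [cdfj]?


Character class [cdfj] matches any of: {c, d, f, j}
Scanning string 'fgeddaggc' character by character:
  pos 0: 'f' -> MATCH
  pos 1: 'g' -> no
  pos 2: 'e' -> no
  pos 3: 'd' -> MATCH
  pos 4: 'd' -> MATCH
  pos 5: 'a' -> no
  pos 6: 'g' -> no
  pos 7: 'g' -> no
  pos 8: 'c' -> MATCH
Total matches: 4

4


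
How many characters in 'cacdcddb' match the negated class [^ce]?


Negated class [^ce] matches any char NOT in {c, e}
Scanning 'cacdcddb':
  pos 0: 'c' -> no (excluded)
  pos 1: 'a' -> MATCH
  pos 2: 'c' -> no (excluded)
  pos 3: 'd' -> MATCH
  pos 4: 'c' -> no (excluded)
  pos 5: 'd' -> MATCH
  pos 6: 'd' -> MATCH
  pos 7: 'b' -> MATCH
Total matches: 5

5


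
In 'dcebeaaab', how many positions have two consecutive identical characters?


Looking for consecutive identical characters in 'dcebeaaab':
  pos 0-1: 'd' vs 'c' -> different
  pos 1-2: 'c' vs 'e' -> different
  pos 2-3: 'e' vs 'b' -> different
  pos 3-4: 'b' vs 'e' -> different
  pos 4-5: 'e' vs 'a' -> different
  pos 5-6: 'a' vs 'a' -> MATCH ('aa')
  pos 6-7: 'a' vs 'a' -> MATCH ('aa')
  pos 7-8: 'a' vs 'b' -> different
Consecutive identical pairs: ['aa', 'aa']
Count: 2

2


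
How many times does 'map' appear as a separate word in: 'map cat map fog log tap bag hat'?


Scanning each word for exact match 'map':
  Word 1: 'map' -> MATCH
  Word 2: 'cat' -> no
  Word 3: 'map' -> MATCH
  Word 4: 'fog' -> no
  Word 5: 'log' -> no
  Word 6: 'tap' -> no
  Word 7: 'bag' -> no
  Word 8: 'hat' -> no
Total matches: 2

2


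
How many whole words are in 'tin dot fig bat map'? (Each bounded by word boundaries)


Word boundaries (\b) mark the start/end of each word.
Text: 'tin dot fig bat map'
Splitting by whitespace:
  Word 1: 'tin'
  Word 2: 'dot'
  Word 3: 'fig'
  Word 4: 'bat'
  Word 5: 'map'
Total whole words: 5

5


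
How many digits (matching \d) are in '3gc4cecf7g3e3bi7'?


\d matches any digit 0-9.
Scanning '3gc4cecf7g3e3bi7':
  pos 0: '3' -> DIGIT
  pos 3: '4' -> DIGIT
  pos 8: '7' -> DIGIT
  pos 10: '3' -> DIGIT
  pos 12: '3' -> DIGIT
  pos 15: '7' -> DIGIT
Digits found: ['3', '4', '7', '3', '3', '7']
Total: 6

6


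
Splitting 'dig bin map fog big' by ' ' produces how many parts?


Splitting by ' ' breaks the string at each occurrence of the separator.
Text: 'dig bin map fog big'
Parts after split:
  Part 1: 'dig'
  Part 2: 'bin'
  Part 3: 'map'
  Part 4: 'fog'
  Part 5: 'big'
Total parts: 5

5


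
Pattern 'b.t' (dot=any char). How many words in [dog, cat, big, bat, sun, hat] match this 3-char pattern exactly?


Pattern 'b.t' means: starts with 'b', any single char, ends with 't'.
Checking each word (must be exactly 3 chars):
  'dog' (len=3): no
  'cat' (len=3): no
  'big' (len=3): no
  'bat' (len=3): MATCH
  'sun' (len=3): no
  'hat' (len=3): no
Matching words: ['bat']
Total: 1

1


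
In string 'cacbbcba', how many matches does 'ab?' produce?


Pattern 'ab?' matches 'a' optionally followed by 'b'.
String: 'cacbbcba'
Scanning left to right for 'a' then checking next char:
  Match 1: 'a' (a not followed by b)
  Match 2: 'a' (a not followed by b)
Total matches: 2

2


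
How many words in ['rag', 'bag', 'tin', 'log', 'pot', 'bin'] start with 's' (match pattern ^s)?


Pattern ^s anchors to start of word. Check which words begin with 's':
  'rag' -> no
  'bag' -> no
  'tin' -> no
  'log' -> no
  'pot' -> no
  'bin' -> no
Matching words: []
Count: 0

0


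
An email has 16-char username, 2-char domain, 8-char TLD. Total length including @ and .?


An email address has format: username@domain.tld
Username length: 16
'@' character: 1
Domain length: 2
'.' character: 1
TLD length: 8
Total = 16 + 1 + 2 + 1 + 8 = 28

28


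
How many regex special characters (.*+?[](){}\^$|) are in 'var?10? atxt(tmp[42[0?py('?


Regex special characters are: . * + ? [ ] ( ) { } \ ^ $ |
Scanning 'var?10? atxt(tmp[42[0?py(':
  pos 3: '?' -> SPECIAL
  pos 6: '?' -> SPECIAL
  pos 12: '(' -> SPECIAL
  pos 16: '[' -> SPECIAL
  pos 19: '[' -> SPECIAL
  pos 21: '?' -> SPECIAL
  pos 24: '(' -> SPECIAL
Special chars found: ['?', '?', '(', '[', '[', '?', '(']
Total: 7

7


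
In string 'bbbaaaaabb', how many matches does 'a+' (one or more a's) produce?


Pattern 'a+' matches one or more consecutive a's.
String: 'bbbaaaaabb'
Scanning for runs of a:
  Match 1: 'aaaaa' (length 5)
Total matches: 1

1


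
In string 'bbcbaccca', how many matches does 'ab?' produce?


Pattern 'ab?' matches 'a' optionally followed by 'b'.
String: 'bbcbaccca'
Scanning left to right for 'a' then checking next char:
  Match 1: 'a' (a not followed by b)
  Match 2: 'a' (a not followed by b)
Total matches: 2

2
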